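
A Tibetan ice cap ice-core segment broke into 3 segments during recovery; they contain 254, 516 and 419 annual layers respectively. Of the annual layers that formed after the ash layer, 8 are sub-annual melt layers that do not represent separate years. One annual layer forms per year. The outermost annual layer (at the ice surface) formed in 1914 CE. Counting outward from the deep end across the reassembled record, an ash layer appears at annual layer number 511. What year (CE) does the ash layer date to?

Total annual layers = 254 + 516 + 419 = 1189.
1189 − 511 = 678 annual layers lie beyond the ash layer toward the ice surface.
Excluding 8 false annual layers: 678 − 8 = 670.
Counting back 670 years from 1914 CE places the ash layer in 1914 − 670 = 1244 CE.

1244 CE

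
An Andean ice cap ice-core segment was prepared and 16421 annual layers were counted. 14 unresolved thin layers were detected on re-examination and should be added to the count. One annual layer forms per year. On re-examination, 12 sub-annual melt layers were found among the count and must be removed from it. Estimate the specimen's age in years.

16423 years

True annual layer count = 16421 − 12 + 14 = 16423.
One annual layer per year makes the duration 16423 years.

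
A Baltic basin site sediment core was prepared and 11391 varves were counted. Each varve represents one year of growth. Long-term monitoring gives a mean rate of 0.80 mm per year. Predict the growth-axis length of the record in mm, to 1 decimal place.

9112.8 mm

11391 years of growth are recorded.
Predicted length = 0.80 mm/year × 11391 years = 9112.8 mm.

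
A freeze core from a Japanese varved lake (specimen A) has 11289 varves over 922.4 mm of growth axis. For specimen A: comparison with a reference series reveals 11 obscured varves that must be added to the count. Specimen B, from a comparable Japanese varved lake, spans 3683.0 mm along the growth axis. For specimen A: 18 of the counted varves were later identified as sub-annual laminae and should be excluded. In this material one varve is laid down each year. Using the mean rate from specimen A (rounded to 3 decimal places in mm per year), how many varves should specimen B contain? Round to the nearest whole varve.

Specimen A: correcting the raw count gives 11289 − 18 + 11 = 11282 true varves.
A: Mean rate = 922.4 mm / 11282 years ≈ 0.082 mm/yr.
For B, 3683.0 / 0.082 = 44914.63 years ≈ 44915 varves.

44915 varves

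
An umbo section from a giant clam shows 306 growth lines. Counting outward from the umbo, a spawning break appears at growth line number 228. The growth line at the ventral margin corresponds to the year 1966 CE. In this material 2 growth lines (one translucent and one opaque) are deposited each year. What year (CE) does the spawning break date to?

1927 CE

The spawning break sits at growth line 228 from the umbo, so 306 − 228 = 78 growth lines formed after it.
78 growth lines at 2 per year is 78 / 2 = 39 years.
The growth line at the ventral margin is 1966 CE, so the spawning break dates to 1966 − 39 = 1927 CE.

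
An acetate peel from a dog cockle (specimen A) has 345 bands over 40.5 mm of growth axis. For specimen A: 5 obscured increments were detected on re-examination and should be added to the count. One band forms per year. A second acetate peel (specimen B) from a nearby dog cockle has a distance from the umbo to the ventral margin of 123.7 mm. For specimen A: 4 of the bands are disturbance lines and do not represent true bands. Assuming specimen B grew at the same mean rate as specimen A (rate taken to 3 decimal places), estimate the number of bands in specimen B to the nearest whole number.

1057 bands

Specimen A: after corrections the count is 345 − 4 + 5 = 346 bands.
A: Extension rate ≈ 40.5 / 346 = 0.117 mm/yr.
For B, 123.7 / 0.117 = 1057.26 years ≈ 1057 bands.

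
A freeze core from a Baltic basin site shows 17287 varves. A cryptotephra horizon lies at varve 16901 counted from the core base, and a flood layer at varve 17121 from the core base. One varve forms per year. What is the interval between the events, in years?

17121 − 16901 = 220 varves lie between the two events.
At one varve per year, 220 years elapsed between them.

220 years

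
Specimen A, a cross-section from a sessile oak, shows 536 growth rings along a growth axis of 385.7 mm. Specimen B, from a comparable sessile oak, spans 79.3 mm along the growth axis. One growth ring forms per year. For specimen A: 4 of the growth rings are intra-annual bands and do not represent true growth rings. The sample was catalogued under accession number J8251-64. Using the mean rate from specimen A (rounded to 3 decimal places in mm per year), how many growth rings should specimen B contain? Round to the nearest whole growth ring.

109 growth rings

Specimen A: true growth ring count = 536 − 4 = 532.
A: 385.7 mm over 532 years gives 385.7 / 532 ≈ 0.725 mm/year.
For B, 79.3 / 0.725 = 109.38 years ≈ 109 growth rings.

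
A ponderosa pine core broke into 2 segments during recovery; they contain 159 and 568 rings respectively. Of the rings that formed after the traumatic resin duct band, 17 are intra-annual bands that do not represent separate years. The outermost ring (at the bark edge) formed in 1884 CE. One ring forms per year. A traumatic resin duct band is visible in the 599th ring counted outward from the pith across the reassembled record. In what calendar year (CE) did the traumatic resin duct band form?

Total rings = 159 + 568 = 727.
The traumatic resin duct band sits at ring 599 from the pith, so 727 − 599 = 128 rings formed after it.
Excluding 17 false rings: 128 − 17 = 111.
Counting back 111 years from 1884 CE places the traumatic resin duct band in 1884 − 111 = 1773 CE.

1773 CE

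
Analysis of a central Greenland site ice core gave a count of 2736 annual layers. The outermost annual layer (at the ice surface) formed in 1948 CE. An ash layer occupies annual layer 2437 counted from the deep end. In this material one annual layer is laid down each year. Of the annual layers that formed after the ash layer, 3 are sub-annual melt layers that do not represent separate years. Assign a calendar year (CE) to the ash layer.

2736 − 2437 = 299 annual layers lie beyond the ash layer toward the ice surface.
Removing the 3 false annual layers leaves 299 − 3 = 296 true annual layers beyond the ash layer.
Counting back 296 years from 1948 CE places the ash layer in 1948 − 296 = 1652 CE.

1652 CE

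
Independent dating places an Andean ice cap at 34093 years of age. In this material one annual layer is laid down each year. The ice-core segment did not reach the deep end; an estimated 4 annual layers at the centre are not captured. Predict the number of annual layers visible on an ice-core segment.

34089 annual layers

Expected annual layers over 34093 years: 34093.
34093 − 4 missed = 34089 annual layers expected in the prepared section.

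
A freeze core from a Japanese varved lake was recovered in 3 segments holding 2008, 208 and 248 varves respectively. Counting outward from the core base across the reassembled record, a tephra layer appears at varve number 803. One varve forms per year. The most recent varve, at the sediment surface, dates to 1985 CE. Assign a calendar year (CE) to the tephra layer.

324 CE

Total varves = 2008 + 208 + 248 = 2464.
The tephra layer sits at varve 803 from the core base, so 2464 − 803 = 1661 varves formed after it.
1985 − 1661 = 324 CE.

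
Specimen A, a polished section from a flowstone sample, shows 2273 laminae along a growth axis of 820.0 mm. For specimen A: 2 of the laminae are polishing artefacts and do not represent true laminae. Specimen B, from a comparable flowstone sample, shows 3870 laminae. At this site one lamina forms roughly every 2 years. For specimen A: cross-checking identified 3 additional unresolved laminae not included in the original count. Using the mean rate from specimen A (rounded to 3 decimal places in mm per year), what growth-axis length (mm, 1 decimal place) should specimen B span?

1393.2 mm

Specimen A: adjusted count: 2273 − 2 + 3 = 2274 laminae.
Specimen A: multiplying by 2 years per lamina: 2274 × 2 = 4548 years.
A: Extension rate ≈ 820.0 / 4548 = 0.180 mm/yr.
Specimen B: multiplying by 2 years per lamina: 3870 × 2 = 7740 years. Length of B = 0.180 × 7740 = 1393.2 mm.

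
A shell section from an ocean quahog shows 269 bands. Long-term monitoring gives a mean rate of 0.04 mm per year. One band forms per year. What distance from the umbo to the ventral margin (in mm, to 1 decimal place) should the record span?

The record spans 269 years at 0.04 mm per year.
269 years at 0.04 mm/year gives 0.04 × 269 = 10.8 mm.

10.8 mm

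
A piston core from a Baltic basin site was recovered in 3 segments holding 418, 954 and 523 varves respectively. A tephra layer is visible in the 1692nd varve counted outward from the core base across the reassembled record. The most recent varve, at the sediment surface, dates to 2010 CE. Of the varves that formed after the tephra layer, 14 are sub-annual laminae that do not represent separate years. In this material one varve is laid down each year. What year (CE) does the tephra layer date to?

Total varves = 418 + 954 + 523 = 1895.
1895 − 1692 = 203 varves lie beyond the tephra layer toward the sediment surface.
Removing the 14 false varves leaves 203 − 14 = 189 true varves beyond the tephra layer.
The varve at the sediment surface is 2010 CE, so the tephra layer dates to 2010 − 189 = 1821 CE.

1821 CE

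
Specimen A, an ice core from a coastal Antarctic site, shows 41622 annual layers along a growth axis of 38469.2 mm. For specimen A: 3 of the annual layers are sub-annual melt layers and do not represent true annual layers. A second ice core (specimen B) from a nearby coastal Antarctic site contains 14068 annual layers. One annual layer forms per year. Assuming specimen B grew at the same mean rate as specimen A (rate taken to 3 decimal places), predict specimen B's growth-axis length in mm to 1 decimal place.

Specimen A: true annual layer count = 41622 − 3 = 41619.
A: Extension rate ≈ 38469.2 / 41619 = 0.924 mm per year.
For B, 0.924 mm/year × 14068 years = 12998.8 mm.

12998.8 mm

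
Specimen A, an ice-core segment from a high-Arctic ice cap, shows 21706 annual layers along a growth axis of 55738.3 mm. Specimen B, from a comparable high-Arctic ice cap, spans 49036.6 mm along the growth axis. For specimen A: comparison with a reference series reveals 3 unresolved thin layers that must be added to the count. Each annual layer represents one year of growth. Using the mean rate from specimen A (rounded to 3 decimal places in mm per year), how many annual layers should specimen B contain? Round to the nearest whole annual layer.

Specimen A: adjusted count: 21706 + 3 = 21709 annual layers.
A: Extension rate ≈ 55738.3 / 21709 = 2.568 mm/yr.
For B, 49036.6 / 2.568 = 19095.25 years ≈ 19095 annual layers.

19095 annual layers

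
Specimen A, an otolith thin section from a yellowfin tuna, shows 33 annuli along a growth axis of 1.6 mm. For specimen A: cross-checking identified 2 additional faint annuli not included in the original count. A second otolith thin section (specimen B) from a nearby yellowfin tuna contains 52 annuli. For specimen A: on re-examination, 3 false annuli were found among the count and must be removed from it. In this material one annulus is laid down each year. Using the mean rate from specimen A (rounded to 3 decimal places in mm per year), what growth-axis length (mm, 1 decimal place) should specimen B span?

2.6 mm

Specimen A: adjusted count: 33 − 3 + 2 = 32 annuli.
A: Extension rate ≈ 1.6 / 32 = 0.050 mm per year.
B's length ≈ 0.050 × 52 = 2.6 mm.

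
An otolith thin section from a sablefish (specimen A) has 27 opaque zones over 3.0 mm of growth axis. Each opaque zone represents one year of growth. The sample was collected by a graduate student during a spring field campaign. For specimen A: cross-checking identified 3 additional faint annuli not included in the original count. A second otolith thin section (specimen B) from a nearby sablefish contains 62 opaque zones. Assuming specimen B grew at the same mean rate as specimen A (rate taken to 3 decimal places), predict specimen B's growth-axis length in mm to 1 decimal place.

6.2 mm

Specimen A: after corrections the count is 27 + 3 = 30 opaque zones.
A: Mean rate = 3.0 mm / 30 years ≈ 0.100 mm per year.
Length of B = 0.100 × 62 = 6.2 mm.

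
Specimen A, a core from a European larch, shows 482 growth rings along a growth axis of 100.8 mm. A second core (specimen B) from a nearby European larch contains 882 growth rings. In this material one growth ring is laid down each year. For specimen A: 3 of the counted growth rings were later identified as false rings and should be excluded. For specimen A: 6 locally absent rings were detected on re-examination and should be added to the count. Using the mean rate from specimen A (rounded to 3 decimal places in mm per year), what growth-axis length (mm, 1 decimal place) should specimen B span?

183.5 mm

Specimen A: after corrections the count is 482 − 3 + 6 = 485 growth rings.
A: Mean rate = 100.8 mm / 485 years ≈ 0.208 mm/year.
B's length ≈ 0.208 × 882 = 183.5 mm.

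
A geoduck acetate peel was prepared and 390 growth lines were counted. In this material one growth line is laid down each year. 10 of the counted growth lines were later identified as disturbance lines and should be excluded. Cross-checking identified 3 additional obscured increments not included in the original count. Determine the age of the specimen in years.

383 years

True growth line count = 390 − 10 + 3 = 383.
One growth line per year makes the duration 383 years.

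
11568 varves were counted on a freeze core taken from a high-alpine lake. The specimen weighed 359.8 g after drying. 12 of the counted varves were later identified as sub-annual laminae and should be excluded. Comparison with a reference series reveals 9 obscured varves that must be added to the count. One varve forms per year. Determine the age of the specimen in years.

After corrections the count is 11568 − 12 + 9 = 11565 varves.
At one varve per year, that is 11565 years.

11565 years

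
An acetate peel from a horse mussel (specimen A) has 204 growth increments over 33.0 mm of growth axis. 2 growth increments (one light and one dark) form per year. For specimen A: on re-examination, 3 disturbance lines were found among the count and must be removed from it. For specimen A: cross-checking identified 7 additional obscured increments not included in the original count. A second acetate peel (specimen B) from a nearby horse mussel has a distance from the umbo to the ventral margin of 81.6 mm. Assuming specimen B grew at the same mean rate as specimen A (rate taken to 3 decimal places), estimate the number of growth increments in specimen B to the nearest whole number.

515 growth increments

Specimen A: correcting the raw count gives 204 − 3 + 7 = 208 true growth increments.
Specimen A: 208 growth increments at 2 per year is 208 / 2 = 104 years.
A: 33.0 mm over 104 years gives 33.0 / 104 ≈ 0.317 mm/year.
For B, 81.6 / 0.317 = 257.41 years; at 2 growth increments per year that is 257.41 × 2 ≈ 515 growth increments.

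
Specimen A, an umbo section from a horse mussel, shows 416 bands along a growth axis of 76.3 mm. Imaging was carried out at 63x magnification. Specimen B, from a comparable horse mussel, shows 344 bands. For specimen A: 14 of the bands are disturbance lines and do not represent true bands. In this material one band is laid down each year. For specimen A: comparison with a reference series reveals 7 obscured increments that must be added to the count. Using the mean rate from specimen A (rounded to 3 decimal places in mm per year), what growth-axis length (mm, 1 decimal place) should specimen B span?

64.3 mm

Specimen A: correcting the raw count gives 416 − 14 + 7 = 409 true bands.
A: 76.3 mm over 409 years gives 76.3 / 409 ≈ 0.187 mm/yr.
For B, 0.187 mm/year × 344 years = 64.3 mm.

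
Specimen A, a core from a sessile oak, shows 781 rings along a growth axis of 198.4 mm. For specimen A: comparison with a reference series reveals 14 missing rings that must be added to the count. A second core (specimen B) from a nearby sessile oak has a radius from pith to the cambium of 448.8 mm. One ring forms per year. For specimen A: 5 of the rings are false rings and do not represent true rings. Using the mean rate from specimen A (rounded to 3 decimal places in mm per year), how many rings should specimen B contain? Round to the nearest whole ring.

Specimen A: adjusted count: 781 − 5 + 14 = 790 rings.
A: Mean rate = 198.4 mm / 790 years ≈ 0.251 mm/year.
B spans 448.8 / 0.251 = 1788.05 years ≈ 1788 rings.

1788 rings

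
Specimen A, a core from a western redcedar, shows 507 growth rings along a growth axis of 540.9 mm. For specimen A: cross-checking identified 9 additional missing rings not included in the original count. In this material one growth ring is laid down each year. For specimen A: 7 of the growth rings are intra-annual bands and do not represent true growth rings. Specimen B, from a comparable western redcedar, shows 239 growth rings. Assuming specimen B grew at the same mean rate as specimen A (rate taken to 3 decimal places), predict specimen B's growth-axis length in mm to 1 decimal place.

254.1 mm

Specimen A: adjusted count: 507 − 7 + 9 = 509 growth rings.
A: Extension rate ≈ 540.9 / 509 = 1.063 mm per year.
B's length ≈ 1.063 × 239 = 254.1 mm.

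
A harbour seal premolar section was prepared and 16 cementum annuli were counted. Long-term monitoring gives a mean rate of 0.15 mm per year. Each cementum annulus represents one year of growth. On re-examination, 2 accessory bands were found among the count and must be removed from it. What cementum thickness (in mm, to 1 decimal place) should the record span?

2.1 mm

Correcting the raw count gives 16 − 2 = 14 true cementum annuli.
14 years at 0.15 mm/year gives 0.15 × 14 = 2.1 mm.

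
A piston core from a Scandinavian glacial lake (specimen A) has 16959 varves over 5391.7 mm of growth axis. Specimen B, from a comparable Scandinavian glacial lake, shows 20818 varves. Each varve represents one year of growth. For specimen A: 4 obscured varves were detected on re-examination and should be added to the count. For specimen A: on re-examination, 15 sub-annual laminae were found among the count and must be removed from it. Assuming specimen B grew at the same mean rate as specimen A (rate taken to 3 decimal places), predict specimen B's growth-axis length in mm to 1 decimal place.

6620.1 mm

Specimen A: after corrections the count is 16959 − 15 + 4 = 16948 varves.
A: Mean rate = 5391.7 mm / 16948 years ≈ 0.318 mm/year.
B's length ≈ 0.318 × 20818 = 6620.1 mm.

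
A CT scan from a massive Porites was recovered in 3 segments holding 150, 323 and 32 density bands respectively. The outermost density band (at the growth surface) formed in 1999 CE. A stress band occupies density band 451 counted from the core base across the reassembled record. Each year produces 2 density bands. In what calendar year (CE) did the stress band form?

1972 CE

Total density bands = 150 + 323 + 32 = 505.
The stress band sits at density band 451 from the core base, so 505 − 451 = 54 density bands formed after it.
With 2 density bands per year, 54 / 2 = 27 years.
Counting back 27 years from 1999 CE places the stress band in 1999 − 27 = 1972 CE.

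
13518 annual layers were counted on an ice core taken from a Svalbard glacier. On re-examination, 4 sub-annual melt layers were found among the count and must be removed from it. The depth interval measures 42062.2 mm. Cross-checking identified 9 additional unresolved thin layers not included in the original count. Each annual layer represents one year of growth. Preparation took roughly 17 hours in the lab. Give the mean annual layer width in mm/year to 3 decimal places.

3.110 mm/year

Correcting the raw count gives 13518 − 4 + 9 = 13523 true annual layers.
Mean rate = 42062.2 mm / 13523 years ≈ 3.110 mm/year.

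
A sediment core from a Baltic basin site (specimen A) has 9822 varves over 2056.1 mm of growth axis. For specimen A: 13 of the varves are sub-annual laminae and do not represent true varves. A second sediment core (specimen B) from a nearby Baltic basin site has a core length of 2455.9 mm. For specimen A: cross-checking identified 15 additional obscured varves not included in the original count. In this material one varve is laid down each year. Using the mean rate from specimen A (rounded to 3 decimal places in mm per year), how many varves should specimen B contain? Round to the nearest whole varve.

11751 varves

Specimen A: adjusted count: 9822 − 13 + 15 = 9824 varves.
A: Extension rate ≈ 2056.1 / 9824 = 0.209 mm per year.
B spans 2455.9 / 0.209 = 11750.72 years ≈ 11751 varves.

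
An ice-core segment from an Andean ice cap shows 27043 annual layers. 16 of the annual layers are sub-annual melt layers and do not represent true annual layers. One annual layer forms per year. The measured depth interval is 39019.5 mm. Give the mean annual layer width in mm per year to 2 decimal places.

After corrections the count is 27043 − 16 = 27027 annual layers.
39019.5 mm over 27027 years gives 39019.5 / 27027 ≈ 1.44 mm per year.

1.44 mm per year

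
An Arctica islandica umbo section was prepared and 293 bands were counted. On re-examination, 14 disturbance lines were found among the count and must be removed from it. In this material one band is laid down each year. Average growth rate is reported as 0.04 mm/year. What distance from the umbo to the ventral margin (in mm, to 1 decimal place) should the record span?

11.2 mm

Correcting the raw count gives 293 − 14 = 279 true bands.
Predicted length = 0.04 mm/year × 279 years = 11.2 mm.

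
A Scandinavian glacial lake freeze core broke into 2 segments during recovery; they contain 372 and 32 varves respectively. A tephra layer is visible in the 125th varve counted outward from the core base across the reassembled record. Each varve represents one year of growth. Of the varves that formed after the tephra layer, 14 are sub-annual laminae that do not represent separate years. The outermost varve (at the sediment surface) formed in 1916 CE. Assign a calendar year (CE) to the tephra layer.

Total varves = 372 + 32 = 404.
404 − 125 = 279 varves lie beyond the tephra layer toward the sediment surface.
279 − 14 false = 265 true varves after the tephra layer.
1916 − 265 = 1651 CE.

1651 CE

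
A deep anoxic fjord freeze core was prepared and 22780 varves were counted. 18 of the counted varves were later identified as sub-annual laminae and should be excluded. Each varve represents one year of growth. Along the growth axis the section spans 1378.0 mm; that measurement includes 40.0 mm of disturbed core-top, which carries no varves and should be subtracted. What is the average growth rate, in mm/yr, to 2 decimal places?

Adjusted count: 22780 − 18 = 22762 varves.
Removing the 40.0 mm offcut leaves 1378.0 − 40.0 = 1338.0 mm.
1338.0 mm over 22762 years gives 1338.0 / 22762 ≈ 0.06 mm/yr.

0.06 mm/yr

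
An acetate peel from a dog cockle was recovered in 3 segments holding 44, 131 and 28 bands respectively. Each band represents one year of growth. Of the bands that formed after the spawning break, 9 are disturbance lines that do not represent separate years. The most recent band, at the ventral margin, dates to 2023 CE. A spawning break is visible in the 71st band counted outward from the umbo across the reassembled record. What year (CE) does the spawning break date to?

Total bands = 44 + 131 + 28 = 203.
The spawning break sits at band 71 from the umbo, so 203 − 71 = 132 bands formed after it.
Removing the 9 false bands leaves 132 − 9 = 123 true bands beyond the spawning break.
2023 − 123 = 1900 CE.

1900 CE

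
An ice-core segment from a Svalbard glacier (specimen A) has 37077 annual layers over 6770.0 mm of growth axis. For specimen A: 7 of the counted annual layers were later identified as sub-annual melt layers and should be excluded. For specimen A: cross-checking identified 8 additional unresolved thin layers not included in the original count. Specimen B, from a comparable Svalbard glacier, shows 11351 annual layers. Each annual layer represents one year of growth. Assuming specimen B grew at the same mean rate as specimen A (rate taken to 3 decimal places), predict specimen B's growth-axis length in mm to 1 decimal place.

Specimen A: correcting the raw count gives 37077 − 7 + 8 = 37078 true annual layers.
A: Extension rate ≈ 6770.0 / 37078 = 0.183 mm per year.
For B, 0.183 mm/year × 11351 years = 2077.2 mm.

2077.2 mm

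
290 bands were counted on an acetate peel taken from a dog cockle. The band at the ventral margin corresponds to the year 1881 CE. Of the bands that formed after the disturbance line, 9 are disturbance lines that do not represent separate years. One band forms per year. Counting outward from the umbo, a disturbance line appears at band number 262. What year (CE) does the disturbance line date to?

1862 CE

Between band 262 and the ventral margin there are 290 − 262 = 28 bands.
Excluding 9 false bands: 28 − 9 = 19.
Counting back 19 years from 1881 CE places the disturbance line in 1881 − 19 = 1862 CE.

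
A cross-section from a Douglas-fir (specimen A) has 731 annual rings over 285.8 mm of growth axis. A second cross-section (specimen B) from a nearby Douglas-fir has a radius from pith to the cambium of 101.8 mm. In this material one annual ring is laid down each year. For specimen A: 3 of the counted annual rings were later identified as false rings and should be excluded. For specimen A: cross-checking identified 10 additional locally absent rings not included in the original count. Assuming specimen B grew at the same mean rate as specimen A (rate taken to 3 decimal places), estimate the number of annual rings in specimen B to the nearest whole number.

263 annual rings

Specimen A: adjusted count: 731 − 3 + 10 = 738 annual rings.
A: 285.8 mm over 738 years gives 285.8 / 738 ≈ 0.387 mm/year.
For B, 101.8 / 0.387 = 263.05 years ≈ 263 annual rings.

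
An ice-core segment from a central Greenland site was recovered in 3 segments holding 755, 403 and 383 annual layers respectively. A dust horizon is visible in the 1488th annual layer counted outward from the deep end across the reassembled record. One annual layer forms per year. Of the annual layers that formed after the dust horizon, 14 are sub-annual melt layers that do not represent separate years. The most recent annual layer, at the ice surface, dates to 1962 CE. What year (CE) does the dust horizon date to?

Total annual layers = 755 + 403 + 383 = 1541.
1541 − 1488 = 53 annual layers lie beyond the dust horizon toward the ice surface.
Excluding 14 false annual layers: 53 − 14 = 39.
1962 − 39 = 1923 CE.

1923 CE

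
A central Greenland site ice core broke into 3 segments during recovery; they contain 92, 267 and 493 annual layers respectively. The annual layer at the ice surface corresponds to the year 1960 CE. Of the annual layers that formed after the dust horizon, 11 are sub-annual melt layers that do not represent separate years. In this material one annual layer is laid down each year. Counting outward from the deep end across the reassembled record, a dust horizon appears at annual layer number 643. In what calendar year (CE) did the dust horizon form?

1762 CE

Total annual layers = 92 + 267 + 493 = 852.
Between annual layer 643 and the ice surface there are 852 − 643 = 209 annual layers.
Excluding 11 false annual layers: 209 − 11 = 198.
Counting back 198 years from 1960 CE places the dust horizon in 1960 − 198 = 1762 CE.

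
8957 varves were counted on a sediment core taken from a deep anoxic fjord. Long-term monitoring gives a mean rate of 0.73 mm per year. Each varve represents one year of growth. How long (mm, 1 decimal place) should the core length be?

6538.6 mm

The record spans 8957 years at 0.73 mm per year.
Predicted length = 0.73 mm/year × 8957 years = 6538.6 mm.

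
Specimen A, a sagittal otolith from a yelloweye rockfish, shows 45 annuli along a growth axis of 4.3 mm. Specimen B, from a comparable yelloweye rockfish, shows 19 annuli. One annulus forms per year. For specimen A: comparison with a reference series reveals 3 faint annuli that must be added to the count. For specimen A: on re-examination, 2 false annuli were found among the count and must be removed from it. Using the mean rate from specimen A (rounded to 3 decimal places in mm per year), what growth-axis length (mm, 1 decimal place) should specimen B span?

1.8 mm

Specimen A: after corrections the count is 45 − 2 + 3 = 46 annuli.
A: Extension rate ≈ 4.3 / 46 = 0.093 mm per year.
For B, 0.093 mm/year × 19 years = 1.8 mm.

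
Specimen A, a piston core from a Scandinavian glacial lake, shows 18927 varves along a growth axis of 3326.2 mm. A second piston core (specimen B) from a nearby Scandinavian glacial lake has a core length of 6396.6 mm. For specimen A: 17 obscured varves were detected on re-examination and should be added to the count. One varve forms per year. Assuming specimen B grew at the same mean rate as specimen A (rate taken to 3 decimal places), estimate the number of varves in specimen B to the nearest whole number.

Specimen A: true varve count = 18927 + 17 = 18944.
A: 3326.2 mm over 18944 years gives 3326.2 / 18944 ≈ 0.176 mm/year.
For B, 6396.6 / 0.176 = 36344.32 years ≈ 36344 varves.

36344 varves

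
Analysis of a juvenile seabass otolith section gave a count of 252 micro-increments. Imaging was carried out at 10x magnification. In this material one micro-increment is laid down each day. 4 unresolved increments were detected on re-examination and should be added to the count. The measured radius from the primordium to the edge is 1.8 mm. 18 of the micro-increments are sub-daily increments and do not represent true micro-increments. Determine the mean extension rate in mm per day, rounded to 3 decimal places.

0.008 mm per day

After corrections the count is 252 − 18 + 4 = 238 micro-increments.
Mean rate = 1.8 mm / 238 days ≈ 0.008 mm per day.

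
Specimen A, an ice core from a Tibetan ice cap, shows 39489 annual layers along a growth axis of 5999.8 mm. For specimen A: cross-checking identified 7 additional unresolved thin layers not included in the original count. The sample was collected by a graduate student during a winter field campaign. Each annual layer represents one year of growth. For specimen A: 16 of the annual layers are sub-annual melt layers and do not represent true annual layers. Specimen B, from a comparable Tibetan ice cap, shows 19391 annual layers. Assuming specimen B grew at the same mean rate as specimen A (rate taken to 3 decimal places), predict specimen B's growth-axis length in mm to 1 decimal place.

2947.4 mm

Specimen A: adjusted count: 39489 − 16 + 7 = 39480 annual layers.
A: 5999.8 mm over 39480 years gives 5999.8 / 39480 ≈ 0.152 mm/yr.
B's length ≈ 0.152 × 19391 = 2947.4 mm.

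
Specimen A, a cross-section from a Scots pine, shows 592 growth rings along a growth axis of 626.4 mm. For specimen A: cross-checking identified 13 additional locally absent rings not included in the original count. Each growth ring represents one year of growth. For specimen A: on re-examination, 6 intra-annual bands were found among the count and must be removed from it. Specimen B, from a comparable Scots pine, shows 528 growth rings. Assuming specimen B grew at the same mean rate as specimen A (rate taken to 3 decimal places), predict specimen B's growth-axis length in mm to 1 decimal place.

552.3 mm

Specimen A: correcting the raw count gives 592 − 6 + 13 = 599 true growth rings.
A: 626.4 mm over 599 years gives 626.4 / 599 ≈ 1.046 mm per year.
B's length ≈ 1.046 × 528 = 552.3 mm.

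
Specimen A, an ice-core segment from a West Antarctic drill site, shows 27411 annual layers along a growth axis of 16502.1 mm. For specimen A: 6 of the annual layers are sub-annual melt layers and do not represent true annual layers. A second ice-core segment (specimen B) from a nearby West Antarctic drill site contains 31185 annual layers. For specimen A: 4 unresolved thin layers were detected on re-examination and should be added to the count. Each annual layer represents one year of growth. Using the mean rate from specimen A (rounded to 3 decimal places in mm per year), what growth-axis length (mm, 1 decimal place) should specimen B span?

Specimen A: true annual layer count = 27411 − 6 + 4 = 27409.
A: Mean rate = 16502.1 mm / 27409 years ≈ 0.602 mm/year.
B's length ≈ 0.602 × 31185 = 18773.4 mm.

18773.4 mm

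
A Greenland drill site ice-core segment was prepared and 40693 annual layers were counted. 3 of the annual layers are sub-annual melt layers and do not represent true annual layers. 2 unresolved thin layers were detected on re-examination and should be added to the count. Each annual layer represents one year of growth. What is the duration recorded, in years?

After corrections the count is 40693 − 3 + 2 = 40692 annual layers.
One annual layer per year makes the duration 40692 years.

40692 years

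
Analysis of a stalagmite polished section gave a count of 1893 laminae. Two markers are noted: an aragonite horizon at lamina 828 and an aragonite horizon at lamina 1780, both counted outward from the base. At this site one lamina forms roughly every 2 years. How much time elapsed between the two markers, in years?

1904 yr

1780 − 828 = 952 laminae lie between the two events.
At 2 years per lamina, 952 × 2 = 1904 years.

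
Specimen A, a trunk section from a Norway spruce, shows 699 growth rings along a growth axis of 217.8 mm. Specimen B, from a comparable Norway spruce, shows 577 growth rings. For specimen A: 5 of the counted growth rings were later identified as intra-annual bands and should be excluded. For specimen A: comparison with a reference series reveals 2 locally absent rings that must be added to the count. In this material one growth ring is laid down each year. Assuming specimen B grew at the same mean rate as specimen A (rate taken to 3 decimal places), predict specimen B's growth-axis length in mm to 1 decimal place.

Specimen A: after corrections the count is 699 − 5 + 2 = 696 growth rings.
A: Extension rate ≈ 217.8 / 696 = 0.313 mm/yr.
Length of B = 0.313 × 577 = 180.6 mm.

180.6 mm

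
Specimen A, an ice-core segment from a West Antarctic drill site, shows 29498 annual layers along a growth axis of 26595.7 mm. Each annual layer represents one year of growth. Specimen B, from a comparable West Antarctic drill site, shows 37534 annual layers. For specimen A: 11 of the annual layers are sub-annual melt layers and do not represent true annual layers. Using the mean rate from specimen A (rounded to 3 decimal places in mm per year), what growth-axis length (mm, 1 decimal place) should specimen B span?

33855.7 mm

Specimen A: correcting the raw count gives 29498 − 11 = 29487 true annual layers.
A: 26595.7 mm over 29487 years gives 26595.7 / 29487 ≈ 0.902 mm per year.
B's length ≈ 0.902 × 37534 = 33855.7 mm.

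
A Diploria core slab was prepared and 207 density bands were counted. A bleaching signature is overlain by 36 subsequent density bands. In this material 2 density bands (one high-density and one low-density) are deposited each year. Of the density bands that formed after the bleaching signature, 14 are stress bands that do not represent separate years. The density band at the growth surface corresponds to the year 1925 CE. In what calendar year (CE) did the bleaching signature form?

1914 CE

36 density bands post-date the bleaching signature.
Removing the 14 false density bands leaves 36 − 14 = 22 true density bands beyond the bleaching signature.
With 2 density bands per year, 22 / 2 = 11 years.
The density band at the growth surface is 1925 CE, so the bleaching signature dates to 1925 − 11 = 1914 CE.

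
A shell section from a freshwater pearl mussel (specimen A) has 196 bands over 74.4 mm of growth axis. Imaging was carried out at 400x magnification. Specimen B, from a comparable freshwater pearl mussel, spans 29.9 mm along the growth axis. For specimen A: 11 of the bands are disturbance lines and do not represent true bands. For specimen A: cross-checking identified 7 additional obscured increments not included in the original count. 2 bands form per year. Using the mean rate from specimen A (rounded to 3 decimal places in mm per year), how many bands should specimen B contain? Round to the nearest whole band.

Specimen A: correcting the raw count gives 196 − 11 + 7 = 192 true bands.
Specimen A: with 2 bands per year, 192 / 2 = 96 years.
A: Extension rate ≈ 74.4 / 96 = 0.775 mm/year.
B spans 29.9 / 0.775 = 38.58 years; at 2 bands per year that is 38.58 × 2 ≈ 77 bands.

77 bands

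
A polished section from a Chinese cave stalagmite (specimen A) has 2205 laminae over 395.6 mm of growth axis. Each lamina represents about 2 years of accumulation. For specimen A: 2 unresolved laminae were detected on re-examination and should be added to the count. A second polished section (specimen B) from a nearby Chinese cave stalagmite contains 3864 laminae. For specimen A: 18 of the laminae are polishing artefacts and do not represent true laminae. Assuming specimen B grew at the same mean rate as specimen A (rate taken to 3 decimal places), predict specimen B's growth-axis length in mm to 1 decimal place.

Specimen A: adjusted count: 2205 − 18 + 2 = 2189 laminae.
Specimen A: at 2 years per lamina, 2189 × 2 = 4378 years.
A: Mean rate = 395.6 mm / 4378 years ≈ 0.090 mm/yr.
Specimen B: at 2 years per lamina, 3864 × 2 = 7728 years. For B, 0.090 mm/year × 7728 years = 695.5 mm.

695.5 mm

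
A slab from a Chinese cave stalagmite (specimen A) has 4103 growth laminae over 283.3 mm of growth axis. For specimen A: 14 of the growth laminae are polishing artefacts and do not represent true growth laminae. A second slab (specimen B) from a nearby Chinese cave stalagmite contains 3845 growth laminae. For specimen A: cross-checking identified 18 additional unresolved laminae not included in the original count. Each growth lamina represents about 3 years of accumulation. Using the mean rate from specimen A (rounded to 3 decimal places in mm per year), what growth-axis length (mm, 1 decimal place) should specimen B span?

265.3 mm

Specimen A: correcting the raw count gives 4103 − 14 + 18 = 4107 true growth laminae.
Specimen A: multiplying by 3 years per growth lamina: 4107 × 3 = 12321 years.
A: Mean rate = 283.3 mm / 12321 years ≈ 0.023 mm per year.
Specimen B: multiplying by 3 years per growth lamina: 3845 × 3 = 11535 years. For B, 0.023 mm/year × 11535 years = 265.3 mm.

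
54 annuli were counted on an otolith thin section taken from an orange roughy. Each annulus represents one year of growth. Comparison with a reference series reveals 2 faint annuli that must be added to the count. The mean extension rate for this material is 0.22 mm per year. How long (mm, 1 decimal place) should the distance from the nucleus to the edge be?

12.3 mm

Adjusted count: 54 + 2 = 56 annuli.
Length ≈ 0.22 × 56 = 12.3 mm.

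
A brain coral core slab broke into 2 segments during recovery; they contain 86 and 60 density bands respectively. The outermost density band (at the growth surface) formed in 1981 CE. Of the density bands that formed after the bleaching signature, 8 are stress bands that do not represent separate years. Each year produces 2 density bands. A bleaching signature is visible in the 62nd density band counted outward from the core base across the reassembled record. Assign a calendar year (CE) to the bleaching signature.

Total density bands = 86 + 60 = 146.
146 − 62 = 84 density bands lie beyond the bleaching signature toward the growth surface.
84 − 8 false = 76 true density bands after the bleaching signature.
Dividing by 2 density bands per year: 76 / 2 = 38 years.
Counting back 38 years from 1981 CE places the bleaching signature in 1981 − 38 = 1943 CE.

1943 CE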